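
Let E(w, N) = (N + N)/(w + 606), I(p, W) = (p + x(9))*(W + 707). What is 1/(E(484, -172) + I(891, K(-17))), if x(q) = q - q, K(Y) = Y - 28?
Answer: 545/321463718 ≈ 1.6954e-6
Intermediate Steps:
K(Y) = -28 + Y
x(q) = 0
I(p, W) = p*(707 + W) (I(p, W) = (p + 0)*(W + 707) = p*(707 + W))
E(w, N) = 2*N/(606 + w) (E(w, N) = (2*N)/(606 + w) = 2*N/(606 + w))
1/(E(484, -172) + I(891, K(-17))) = 1/(2*(-172)/(606 + 484) + 891*(707 + (-28 - 17))) = 1/(2*(-172)/1090 + 891*(707 - 45)) = 1/(2*(-172)*(1/1090) + 891*662) = 1/(-172/545 + 589842) = 1/(321463718/545) = 545/321463718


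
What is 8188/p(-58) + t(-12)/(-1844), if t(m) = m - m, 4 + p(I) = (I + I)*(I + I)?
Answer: 2047/3363 ≈ 0.60868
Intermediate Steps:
p(I) = -4 + 4*I**2 (p(I) = -4 + (I + I)*(I + I) = -4 + (2*I)*(2*I) = -4 + 4*I**2)
t(m) = 0
8188/p(-58) + t(-12)/(-1844) = 8188/(-4 + 4*(-58)**2) + 0/(-1844) = 8188/(-4 + 4*3364) + 0*(-1/1844) = 8188/(-4 + 13456) + 0 = 8188/13452 + 0 = 8188*(1/13452) + 0 = 2047/3363 + 0 = 2047/3363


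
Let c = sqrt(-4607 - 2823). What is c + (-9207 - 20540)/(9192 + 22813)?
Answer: -29747/32005 + I*sqrt(7430) ≈ -0.92945 + 86.197*I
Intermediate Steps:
c = I*sqrt(7430) (c = sqrt(-7430) = I*sqrt(7430) ≈ 86.198*I)
c + (-9207 - 20540)/(9192 + 22813) = I*sqrt(7430) + (-9207 - 20540)/(9192 + 22813) = I*sqrt(7430) - 29747/32005 = -29747/32005 + I*sqrt(7430)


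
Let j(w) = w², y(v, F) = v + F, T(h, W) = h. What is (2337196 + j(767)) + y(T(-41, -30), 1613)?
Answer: 2927057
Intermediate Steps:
y(v, F) = F + v
(2337196 + j(767)) + y(T(-41, -30), 1613) = (2337196 + 767²) + (1613 - 41) = (2337196 + 588289) + 1572 = 2925485 + 1572 = 2927057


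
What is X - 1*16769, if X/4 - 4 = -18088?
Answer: -89105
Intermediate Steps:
X = -72336 (X = 16 + 4*(-18088) = 16 - 72352 = -72336)
X - 1*16769 = -72336 - 1*16769 = -72336 - 16769 = -89105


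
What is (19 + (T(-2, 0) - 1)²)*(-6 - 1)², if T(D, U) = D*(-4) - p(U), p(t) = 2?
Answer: 2156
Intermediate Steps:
T(D, U) = -2 - 4*D (T(D, U) = D*(-4) - 1*2 = -4*D - 2 = -2 - 4*D)
(19 + (T(-2, 0) - 1)²)*(-6 - 1)² = (19 + ((-2 - 4*(-2)) - 1)²)*(-6 - 1)² = (19 + ((-2 + 8) - 1)²)*(-7)² = (19 + (6 - 1)²)*49 = (19 + 5²)*49 = (19 + 25)*49 = 44*49 = 2156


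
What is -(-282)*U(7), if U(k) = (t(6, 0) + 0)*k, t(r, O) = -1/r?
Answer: -329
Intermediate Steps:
U(k) = -k/6 (U(k) = (-1/6 + 0)*k = -k/6)
-(-282)*U(7) = -(-282)*(-1/6*7) = -(-282)*(-7)/6 = -1*329 = -329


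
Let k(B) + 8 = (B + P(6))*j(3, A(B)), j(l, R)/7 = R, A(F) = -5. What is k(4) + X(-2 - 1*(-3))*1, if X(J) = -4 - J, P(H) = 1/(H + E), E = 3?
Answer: -1412/9 ≈ -156.89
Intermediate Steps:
P(H) = 1/(3 + H) (P(H) = 1/(H + 3) = 1/(3 + H))
j(l, R) = 7*R
k(B) = -107/9 - 35*B (k(B) = -8 + (B + 1/(3 + 6))*(7*(-5)) = -8 + (B + 1/9)*(-35) = -8 + (B + ⅑)*(-35) = -8 + (⅑ + B)*(-35) = -8 + (-35/9 - 35*B) = -107/9 - 35*B)
k(4) + X(-2 - 1*(-3))*1 = (-107/9 - 35*4) + (-4 - (-2 - 1*(-3)))*1 = (-107/9 - 140) + (-4 - (-2 + 3))*1 = -1367/9 + (-4 - 1*1)*1 = -1367/9 + (-4 - 1)*1 = -1367/9 - 5*1 = -1367/9 - 5 = -1412/9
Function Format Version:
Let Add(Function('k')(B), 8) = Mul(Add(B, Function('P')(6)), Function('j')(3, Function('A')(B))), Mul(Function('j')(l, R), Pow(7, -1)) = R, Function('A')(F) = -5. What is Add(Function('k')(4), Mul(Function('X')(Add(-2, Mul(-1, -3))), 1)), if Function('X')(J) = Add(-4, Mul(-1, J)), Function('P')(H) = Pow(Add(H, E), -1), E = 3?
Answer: Rational(-1412, 9) ≈ -156.89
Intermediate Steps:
Function('P')(H) = Pow(Add(3, H), -1) (Function('P')(H) = Pow(Add(H, 3), -1) = Pow(Add(3, H), -1))
Function('j')(l, R) = Mul(7, R)
Function('k')(B) = Add(Rational(-107, 9), Mul(-35, B)) (Function('k')(B) = Add(-8, Mul(Add(B, Pow(Add(3, 6), -1)), Mul(7, -5))) = Add(-8, Mul(Add(B, Pow(9, -1)), -35)) = Add(-8, Mul(Add(B, Rational(1, 9)), -35)) = Add(-8, Mul(Add(Rational(1, 9), B), -35)) = Add(-8, Add(Rational(-35, 9), Mul(-35, B))) = Add(Rational(-107, 9), Mul(-35, B)))
Add(Function('k')(4), Mul(Function('X')(Add(-2, Mul(-1, -3))), 1)) = Add(Add(Rational(-107, 9), Mul(-35, 4)), Mul(Add(-4, Mul(-1, Add(-2, Mul(-1, -3)))), 1)) = Add(Add(Rational(-107, 9), -140), Mul(Add(-4, Mul(-1, Add(-2, 3))), 1)) = Add(Rational(-1367, 9), Mul(Add(-4, Mul(-1, 1)), 1)) = Add(Rational(-1367, 9), Mul(Add(-4, -1), 1)) = Add(Rational(-1367, 9), Mul(-5, 1)) = Add(Rational(-1367, 9), -5) = Rational(-1412, 9)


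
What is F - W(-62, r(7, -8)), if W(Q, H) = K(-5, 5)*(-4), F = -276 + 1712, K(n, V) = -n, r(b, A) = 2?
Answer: 1456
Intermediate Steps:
F = 1436
W(Q, H) = -20 (W(Q, H) = -1*(-5)*(-4) = 5*(-4) = -20)
F - W(-62, r(7, -8)) = 1436 - 1*(-20) = 1436 + 20 = 1456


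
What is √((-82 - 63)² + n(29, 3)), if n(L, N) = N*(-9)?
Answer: √20998 ≈ 144.91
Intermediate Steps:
n(L, N) = -9*N
√((-82 - 63)² + n(29, 3)) = √((-82 - 63)² - 9*3) = √((-145)² - 27) = √(21025 - 27) = √20998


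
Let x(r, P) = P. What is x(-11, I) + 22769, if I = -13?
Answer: 22756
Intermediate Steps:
x(-11, I) + 22769 = -13 + 22769 = 22756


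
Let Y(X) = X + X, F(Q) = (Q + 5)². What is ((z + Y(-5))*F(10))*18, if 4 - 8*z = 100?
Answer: -89100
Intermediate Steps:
z = -12 (z = ½ - ⅛*100 = ½ - 25/2 = -12)
F(Q) = (5 + Q)²
Y(X) = 2*X
((z + Y(-5))*F(10))*18 = ((-12 + 2*(-5))*(5 + 10)²)*18 = ((-12 - 10)*15²)*18 = -22*225*18 = -4950*18 = -89100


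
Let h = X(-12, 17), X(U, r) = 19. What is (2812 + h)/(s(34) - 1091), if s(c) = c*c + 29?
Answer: 2831/94 ≈ 30.117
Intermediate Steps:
s(c) = 29 + c² (s(c) = c² + 29 = 29 + c²)
h = 19
(2812 + h)/(s(34) - 1091) = (2812 + 19)/((29 + 34²) - 1091) = 2831/((29 + 1156) - 1091) = 2831/(1185 - 1091) = 2831/94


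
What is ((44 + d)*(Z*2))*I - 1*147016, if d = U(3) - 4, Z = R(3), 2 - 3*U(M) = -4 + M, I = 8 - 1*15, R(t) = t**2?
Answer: -152182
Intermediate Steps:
I = -7 (I = 8 - 15 = -7)
U(M) = 2 - M/3 (U(M) = 2/3 - (-4 + M)/3 = 2/3 + (4/3 - M/3) = 2 - M/3)
Z = 9 (Z = 3**2 = 9)
d = -3 (d = (2 - 1/3*3) - 4 = (2 - 1) - 4 = 1 - 4 = -3)
((44 + d)*(Z*2))*I - 1*147016 = ((44 - 3)*(9*2))*(-7) - 1*147016 = (41*18)*(-7) - 147016 = 738*(-7) - 147016 = -5166 - 147016 = -152182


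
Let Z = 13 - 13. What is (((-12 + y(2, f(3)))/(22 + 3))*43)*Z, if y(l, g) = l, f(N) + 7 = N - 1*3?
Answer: 0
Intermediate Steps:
f(N) = -10 + N (f(N) = -7 + (N - 1*3) = -7 + (N - 3) = -7 + (-3 + N) = -10 + N)
Z = 0
(((-12 + y(2, f(3)))/(22 + 3))*43)*Z = (((-12 + 2)/(22 + 3))*43)*0 = (-10/25*43)*0 = (-10*1/25*43)*0 = -⅖*43*0 = -86/5*0 = 0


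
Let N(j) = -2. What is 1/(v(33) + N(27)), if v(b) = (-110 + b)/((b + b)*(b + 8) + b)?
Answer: -249/505 ≈ -0.49307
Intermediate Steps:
v(b) = (-110 + b)/(b + 2*b*(8 + b)) (v(b) = (-110 + b)/((2*b)*(8 + b) + b) = (-110 + b)/(2*b*(8 + b) + b) = (-110 + b)/(b + 2*b*(8 + b)))
1/(v(33) + N(27)) = 1/((-110 + 33)/(33*(17 + 2*33)) - 2) = 1/((1/33)*(-77)/(17 + 66) - 2) = 1/((1/33)*(-77)/83 - 2) = 1/((1/33)*(1/83)*(-77) - 2) = 1/(-7/249 - 2) = 1/(-505/249) = -249/505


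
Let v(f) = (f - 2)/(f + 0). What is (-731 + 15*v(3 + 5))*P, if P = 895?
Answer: -2576705/4 ≈ -6.4418e+5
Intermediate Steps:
v(f) = (-2 + f)/f
(-731 + 15*v(3 + 5))*P = (-731 + 15*((-2 + (3 + 5))/(3 + 5)))*895 = (-731 + 15*((-2 + 8)/8))*895 = (-731 + 15*((⅛)*6))*895 = (-731 + 15*(¾))*895 = (-731 + 45/4)*895 = -2879/4*895 = -2576705/4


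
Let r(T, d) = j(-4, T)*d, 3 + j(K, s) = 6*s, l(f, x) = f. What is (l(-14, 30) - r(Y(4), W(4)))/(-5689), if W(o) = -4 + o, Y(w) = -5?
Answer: 14/5689 ≈ 0.0024609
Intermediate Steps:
j(K, s) = -3 + 6*s
r(T, d) = d*(-3 + 6*T) (r(T, d) = (-3 + 6*T)*d = d*(-3 + 6*T))
(l(-14, 30) - r(Y(4), W(4)))/(-5689) = (-14 - 3*(-4 + 4)*(-1 + 2*(-5)))/(-5689) = (-14 - 3*0*(-1 - 10))*(-1/5689) = (-14 - 3*0*(-11))*(-1/5689) = (-14 - 1*0)*(-1/5689) = (-14 + 0)*(-1/5689) = -14*(-1/5689) = 14/5689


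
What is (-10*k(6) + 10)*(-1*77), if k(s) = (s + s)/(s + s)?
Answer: 0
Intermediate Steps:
k(s) = 1 (k(s) = (2*s)/((2*s)) = (2*s)*(1/(2*s)) = 1)
(-10*k(6) + 10)*(-1*77) = (-10*1 + 10)*(-1*77) = (-10 + 10)*(-77) = 0*(-77) = 0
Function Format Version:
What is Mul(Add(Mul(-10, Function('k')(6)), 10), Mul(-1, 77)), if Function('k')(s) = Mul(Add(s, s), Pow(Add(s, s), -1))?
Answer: 0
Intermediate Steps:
Function('k')(s) = 1 (Function('k')(s) = Mul(Mul(2, s), Pow(Mul(2, s), -1)) = Mul(Mul(2, s), Mul(Rational(1, 2), Pow(s, -1))) = 1)
Mul(Add(Mul(-10, Function('k')(6)), 10), Mul(-1, 77)) = Mul(Add(Mul(-10, 1), 10), Mul(-1, 77)) = Mul(Add(-10, 10), -77) = Mul(0, -77) = 0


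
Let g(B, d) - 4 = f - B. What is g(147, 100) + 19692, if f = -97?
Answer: 19452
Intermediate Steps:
g(B, d) = -93 - B (g(B, d) = 4 + (-97 - B) = -93 - B)
g(147, 100) + 19692 = (-93 - 1*147) + 19692 = (-93 - 147) + 19692 = -240 + 19692 = 19452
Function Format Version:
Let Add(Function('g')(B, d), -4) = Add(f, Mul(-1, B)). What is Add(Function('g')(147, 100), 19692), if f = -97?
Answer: 19452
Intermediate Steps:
Function('g')(B, d) = Add(-93, Mul(-1, B)) (Function('g')(B, d) = Add(4, Add(-97, Mul(-1, B))) = Add(-93, Mul(-1, B)))
Add(Function('g')(147, 100), 19692) = Add(Add(-93, Mul(-1, 147)), 19692) = Add(Add(-93, -147), 19692) = Add(-240, 19692) = 19452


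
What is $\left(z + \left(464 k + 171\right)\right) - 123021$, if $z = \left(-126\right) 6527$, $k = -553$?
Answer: $-1201844$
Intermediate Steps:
$z = -822402$
$\left(z + \left(464 k + 171\right)\right) - 123021 = \left(-822402 + \left(464 \left(-553\right) + 171\right)\right) - 123021 = \left(-822402 + \left(-256592 + 171\right)\right) - 123021 = \left(-822402 - 256421\right) - 123021 = -1078823 - 123021 = -1201844$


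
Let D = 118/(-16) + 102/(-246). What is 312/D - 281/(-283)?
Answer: -28243133/723065 ≈ -39.060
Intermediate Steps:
D = -2555/328 (D = 118*(-1/16) + 102*(-1/246) = -59/8 - 17/41 = -2555/328 ≈ -7.7896)
312/D - 281/(-283) = 312/(-2555/328) - 281/(-283) = 312*(-328/2555) - 281*(-1/283) = -102336/2555 + 281/283 = -28243133/723065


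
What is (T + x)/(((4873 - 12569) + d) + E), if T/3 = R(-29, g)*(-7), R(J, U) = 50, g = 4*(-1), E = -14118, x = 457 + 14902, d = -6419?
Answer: -14309/28233 ≈ -0.50682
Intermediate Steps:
x = 15359
g = -4
T = -1050 (T = 3*(50*(-7)) = 3*(-350) = -1050)
(T + x)/(((4873 - 12569) + d) + E) = (-1050 + 15359)/(((4873 - 12569) - 6419) - 14118) = 14309/((-7696 - 6419) - 14118) = 14309/(-14115 - 14118) = 14309/(-28233) = 14309*(-1/28233) = -14309/28233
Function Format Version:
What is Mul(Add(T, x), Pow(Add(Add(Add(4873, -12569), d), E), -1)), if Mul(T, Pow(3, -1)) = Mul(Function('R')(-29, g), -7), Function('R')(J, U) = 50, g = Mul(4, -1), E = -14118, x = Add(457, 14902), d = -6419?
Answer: Rational(-14309, 28233) ≈ -0.50682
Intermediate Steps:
x = 15359
g = -4
T = -1050 (T = Mul(3, Mul(50, -7)) = Mul(3, -350) = -1050)
Mul(Add(T, x), Pow(Add(Add(Add(4873, -12569), d), E), -1)) = Mul(Add(-1050, 15359), Pow(Add(Add(Add(4873, -12569), -6419), -14118), -1)) = Mul(14309, Pow(Add(Add(-7696, -6419), -14118), -1)) = Mul(14309, Pow(Add(-14115, -14118), -1)) = Mul(14309, Pow(-28233, -1)) = Mul(14309, Rational(-1, 28233)) = Rational(-14309, 28233)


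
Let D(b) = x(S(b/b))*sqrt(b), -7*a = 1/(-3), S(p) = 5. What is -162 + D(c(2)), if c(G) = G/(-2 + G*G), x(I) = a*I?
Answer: -3397/21 ≈ -161.76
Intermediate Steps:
a = 1/21 (a = -1/7/(-3) = -1/7*(-1/3) = 1/21 ≈ 0.047619)
x(I) = I/21
c(G) = G/(-2 + G**2)
D(b) = 5*sqrt(b)/21 (D(b) = ((1/21)*5)*sqrt(b) = 5*sqrt(b)/21)
-162 + D(c(2)) = -162 + 5*sqrt(2/(-2 + 2**2))/21 = -162 + 5*sqrt(2/(-2 + 4))/21 = -162 + 5*sqrt(2/2)/21 = -162 + 5*sqrt(2*(1/2))/21 = -162 + 5*sqrt(1)/21 = -162 + (5/21)*1 = -162 + 5/21 = -3397/21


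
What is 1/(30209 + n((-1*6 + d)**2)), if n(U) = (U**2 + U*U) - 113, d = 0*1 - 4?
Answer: 1/50096 ≈ 1.9962e-5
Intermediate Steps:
d = -4 (d = 0 - 4 = -4)
n(U) = -113 + 2*U**2 (n(U) = (U**2 + U**2) - 113 = 2*U**2 - 113 = -113 + 2*U**2)
1/(30209 + n((-1*6 + d)**2)) = 1/(30209 + (-113 + 2*((-1*6 - 4)**2)**2)) = 1/(30209 + (-113 + 2*((-6 - 4)**2)**2)) = 1/(30209 + (-113 + 2*((-10)**2)**2)) = 1/(30209 + (-113 + 2*100**2)) = 1/(30209 + (-113 + 2*10000)) = 1/(30209 + (-113 + 20000)) = 1/(30209 + 19887) = 1/50096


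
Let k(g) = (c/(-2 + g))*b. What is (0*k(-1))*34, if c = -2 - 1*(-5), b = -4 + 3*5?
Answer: 0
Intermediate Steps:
b = 11 (b = -4 + 15 = 11)
c = 3 (c = -2 + 5 = 3)
k(g) = 33/(-2 + g) (k(g) = (3/(-2 + g))*11 = 33/(-2 + g))
(0*k(-1))*34 = (0*(33/(-2 - 1)))*34 = (0*(33/(-3)))*34 = (0*(33*(-⅓)))*34 = (0*(-11))*34 = 0*34 = 0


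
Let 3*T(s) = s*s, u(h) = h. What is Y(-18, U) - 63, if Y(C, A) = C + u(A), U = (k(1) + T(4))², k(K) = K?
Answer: -368/9 ≈ -40.889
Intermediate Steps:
T(s) = s²/3 (T(s) = (s*s)/3 = s²/3)
U = 361/9 (U = (1 + (⅓)*4²)² = (1 + (⅓)*16)² = (1 + 16/3)² = (19/3)² = 361/9 ≈ 40.111)
Y(C, A) = A + C (Y(C, A) = C + A = A + C)
Y(-18, U) - 63 = (361/9 - 18) - 63 = 199/9 - 63 = -368/9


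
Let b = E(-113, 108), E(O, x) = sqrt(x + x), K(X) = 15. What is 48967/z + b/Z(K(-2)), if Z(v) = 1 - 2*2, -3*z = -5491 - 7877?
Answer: 48967/4456 - 2*sqrt(6) ≈ 6.0900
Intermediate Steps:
z = 4456 (z = -(-5491 - 7877)/3 = -1/3*(-13368) = 4456)
E(O, x) = sqrt(2)*sqrt(x) (E(O, x) = sqrt(2*x) = sqrt(2)*sqrt(x))
Z(v) = -3 (Z(v) = 1 - 2*2 = 1 - 4 = -3)
b = 6*sqrt(6) (b = sqrt(2)*sqrt(108) = sqrt(2)*(6*sqrt(3)) = 6*sqrt(6) ≈ 14.697)
48967/z + b/Z(K(-2)) = 48967/4456 + (6*sqrt(6))/(-3) = 48967*(1/4456) + (6*sqrt(6))*(-1/3) = 48967/4456 - 2*sqrt(6)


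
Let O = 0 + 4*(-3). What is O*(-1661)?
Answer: 19932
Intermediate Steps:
O = -12 (O = 0 - 12 = -12)
O*(-1661) = -12*(-1661) = 19932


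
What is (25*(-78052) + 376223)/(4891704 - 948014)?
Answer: -1575077/3943690 ≈ -0.39939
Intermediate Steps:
(25*(-78052) + 376223)/(4891704 - 948014) = (-1951300 + 376223)/3943690 = -1575077*1/3943690 = -1575077/3943690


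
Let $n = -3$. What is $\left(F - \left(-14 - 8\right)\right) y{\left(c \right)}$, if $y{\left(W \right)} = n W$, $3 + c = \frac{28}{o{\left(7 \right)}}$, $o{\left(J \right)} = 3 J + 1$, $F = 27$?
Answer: $\frac{2793}{11} \approx 253.91$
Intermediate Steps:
$o{\left(J \right)} = 1 + 3 J$
$c = - \frac{19}{11}$ ($c = -3 + \frac{28}{1 + 3 \cdot 7} = -3 + \frac{28}{1 + 21} = -3 + \frac{28}{22} = -3 + 28 \cdot \frac{1}{22} = -3 + \frac{14}{11} = - \frac{19}{11} \approx -1.7273$)
$y{\left(W \right)} = - 3 W$
$\left(F - \left(-14 - 8\right)\right) y{\left(c \right)} = \left(27 - \left(-14 - 8\right)\right) \left(\left(-3\right) \left(- \frac{19}{11}\right)\right) = \left(27 - -22\right) \frac{57}{11} = \left(27 + 22\right) \frac{57}{11} = 49 \cdot \frac{57}{11} = \frac{2793}{11}$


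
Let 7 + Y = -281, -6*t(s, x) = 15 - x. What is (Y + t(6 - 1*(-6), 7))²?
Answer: 753424/9 ≈ 83714.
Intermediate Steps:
t(s, x) = -5/2 + x/6 (t(s, x) = -(15 - x)/6 = -5/2 + x/6)
Y = -288 (Y = -7 - 281 = -288)
(Y + t(6 - 1*(-6), 7))² = (-288 + (-5/2 + (⅙)*7))² = (-288 + (-5/2 + 7/6))² = (-288 - 4/3)² = (-868/3)² = 753424/9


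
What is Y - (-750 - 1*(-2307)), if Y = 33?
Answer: -1524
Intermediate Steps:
Y - (-750 - 1*(-2307)) = 33 - (-750 - 1*(-2307)) = 33 - (-750 + 2307) = 33 - 1*1557 = 33 - 1557 = -1524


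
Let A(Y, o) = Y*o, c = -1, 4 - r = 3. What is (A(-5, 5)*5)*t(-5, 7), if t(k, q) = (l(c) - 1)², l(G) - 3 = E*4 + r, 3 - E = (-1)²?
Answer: -15125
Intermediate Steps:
r = 1 (r = 4 - 1*3 = 4 - 3 = 1)
E = 2 (E = 3 - 1*(-1)² = 3 - 1*1 = 3 - 1 = 2)
l(G) = 12 (l(G) = 3 + (2*4 + 1) = 3 + (8 + 1) = 3 + 9 = 12)
t(k, q) = 121 (t(k, q) = (12 - 1)² = 11² = 121)
(A(-5, 5)*5)*t(-5, 7) = (-5*5*5)*121 = -25*5*121 = -125*121 = -15125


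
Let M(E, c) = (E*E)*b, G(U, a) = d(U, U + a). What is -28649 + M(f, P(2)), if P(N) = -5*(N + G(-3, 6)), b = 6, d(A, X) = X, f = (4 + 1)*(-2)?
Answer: -28049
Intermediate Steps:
f = -10 (f = 5*(-2) = -10)
G(U, a) = U + a
P(N) = -15 - 5*N (P(N) = -5*(N + (-3 + 6)) = -5*(N + 3) = -5*(3 + N) = -15 - 5*N)
M(E, c) = 6*E² (M(E, c) = (E*E)*6 = E²*6 = 6*E²)
-28649 + M(f, P(2)) = -28649 + 6*(-10)² = -28649 + 6*100 = -28649 + 600 = -28049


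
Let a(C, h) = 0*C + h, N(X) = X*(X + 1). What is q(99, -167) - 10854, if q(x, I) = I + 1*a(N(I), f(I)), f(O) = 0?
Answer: -11021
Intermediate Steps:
N(X) = X*(1 + X)
a(C, h) = h (a(C, h) = 0 + h = h)
q(x, I) = I (q(x, I) = I + 1*0 = I + 0 = I)
q(99, -167) - 10854 = -167 - 10854 = -11021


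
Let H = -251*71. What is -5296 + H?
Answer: -23117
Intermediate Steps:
H = -17821
-5296 + H = -5296 - 17821 = -23117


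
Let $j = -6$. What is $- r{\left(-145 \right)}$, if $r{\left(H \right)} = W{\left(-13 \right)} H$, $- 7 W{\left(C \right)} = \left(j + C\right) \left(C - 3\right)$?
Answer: $- \frac{44080}{7} \approx -6297.1$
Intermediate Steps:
$W{\left(C \right)} = - \frac{\left(-6 + C\right) \left(-3 + C\right)}{7}$ ($W{\left(C \right)} = - \frac{\left(-6 + C\right) \left(C - 3\right)}{7} = - \frac{\left(-6 + C\right) \left(-3 + C\right)}{7}$)
$r{\left(H \right)} = - \frac{304 H}{7}$ ($r{\left(H \right)} = \left(- \frac{18}{7} - \frac{\left(-13\right)^{2}}{7} + \frac{9}{7} \left(-13\right)\right) H = \left(- \frac{18}{7} - \frac{169}{7} - \frac{117}{7}\right) H = - \frac{304 H}{7}$)
$- r{\left(-145 \right)} = - \frac{\left(-304\right) \left(-145\right)}{7} = \left(-1\right) \frac{44080}{7} = - \frac{44080}{7}$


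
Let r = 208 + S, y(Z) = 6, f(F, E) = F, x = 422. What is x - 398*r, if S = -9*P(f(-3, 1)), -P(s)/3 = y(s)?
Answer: -146838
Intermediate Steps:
P(s) = -18 (P(s) = -3*6 = -18)
S = 162 (S = -9*(-18) = 162)
r = 370 (r = 208 + 162 = 370)
x - 398*r = 422 - 398*370 = 422 - 147260 = -146838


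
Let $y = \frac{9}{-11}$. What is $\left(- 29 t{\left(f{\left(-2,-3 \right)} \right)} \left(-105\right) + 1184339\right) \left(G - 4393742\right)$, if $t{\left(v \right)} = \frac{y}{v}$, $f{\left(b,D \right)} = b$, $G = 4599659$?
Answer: $\frac{5370904900371}{22} \approx 2.4413 \cdot 10^{11}$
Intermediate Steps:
$y = - \frac{9}{11}$ ($y = 9 \left(- \frac{1}{11}\right) = - \frac{9}{11} \approx -0.81818$)
$t{\left(v \right)} = - \frac{9}{11 v}$
$\left(- 29 t{\left(f{\left(-2,-3 \right)} \right)} \left(-105\right) + 1184339\right) \left(G - 4393742\right) = \left(- 29 \left(- \frac{9}{11 \left(-2\right)}\right) \left(-105\right) + 1184339\right) \left(4599659 - 4393742\right) = \left(- 29 \left(\left(- \frac{9}{11}\right) \left(- \frac{1}{2}\right)\right) \left(-105\right) + 1184339\right) 205917 = \left(\left(-29\right) \frac{9}{22} \left(-105\right) + 1184339\right) 205917 = \left(\left(- \frac{261}{22}\right) \left(-105\right) + 1184339\right) 205917 = \left(\frac{27405}{22} + 1184339\right) 205917 = \frac{26082863}{22} \cdot 205917 = \frac{5370904900371}{22}$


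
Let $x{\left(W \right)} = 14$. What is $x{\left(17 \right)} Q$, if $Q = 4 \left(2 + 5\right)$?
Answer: $392$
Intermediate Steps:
$Q = 28$ ($Q = 4 \cdot 7 = 28$)
$x{\left(17 \right)} Q = 14 \cdot 28 = 392$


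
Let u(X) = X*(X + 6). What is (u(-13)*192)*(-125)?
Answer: -2184000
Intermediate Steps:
u(X) = X*(6 + X)
(u(-13)*192)*(-125) = (-13*(6 - 13)*192)*(-125) = (-13*(-7)*192)*(-125) = (91*192)*(-125) = 17472*(-125) = -2184000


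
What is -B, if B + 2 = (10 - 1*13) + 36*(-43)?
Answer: 1553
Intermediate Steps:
B = -1553 (B = -2 + ((10 - 1*13) + 36*(-43)) = -2 + ((10 - 13) - 1548) = -2 + (-3 - 1548) = -2 - 1551 = -1553)
-B = -1*(-1553) = 1553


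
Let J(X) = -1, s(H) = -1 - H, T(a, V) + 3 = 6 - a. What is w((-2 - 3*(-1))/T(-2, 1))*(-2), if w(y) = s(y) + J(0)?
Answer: 22/5 ≈ 4.4000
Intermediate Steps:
T(a, V) = 3 - a (T(a, V) = -3 + (6 - a) = 3 - a)
w(y) = -2 - y (w(y) = (-1 - y) - 1 = -2 - y)
w((-2 - 3*(-1))/T(-2, 1))*(-2) = (-2 - (-2 - 3*(-1))/(3 - 1*(-2)))*(-2) = (-2 - (-2 + 3)/(3 + 2))*(-2) = (-2 - 1/5)*(-2) = (-2 - 1*⅕)*(-2) = (-2 - ⅕)*(-2) = -11/5*(-2) = 22/5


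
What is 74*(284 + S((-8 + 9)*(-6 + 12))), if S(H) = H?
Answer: 21460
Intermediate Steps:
74*(284 + S((-8 + 9)*(-6 + 12))) = 74*(284 + (-8 + 9)*(-6 + 12)) = 74*(284 + 1*6) = 74*(284 + 6) = 74*290 = 21460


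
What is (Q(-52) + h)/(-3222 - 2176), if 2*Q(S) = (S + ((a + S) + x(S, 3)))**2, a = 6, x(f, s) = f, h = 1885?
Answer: -13135/5398 ≈ -2.4333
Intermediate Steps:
Q(S) = (6 + 3*S)**2/2 (Q(S) = (S + ((6 + S) + S))**2/2 = (S + (6 + 2*S))**2/2 = (6 + 3*S)**2/2)
(Q(-52) + h)/(-3222 - 2176) = (9*(2 - 52)**2/2 + 1885)/(-3222 - 2176) = ((9/2)*(-50)**2 + 1885)/(-5398) = ((9/2)*2500 + 1885)*(-1/5398) = (11250 + 1885)*(-1/5398) = 13135*(-1/5398) = -13135/5398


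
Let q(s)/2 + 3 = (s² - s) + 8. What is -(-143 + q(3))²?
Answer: -14641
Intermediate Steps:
q(s) = 10 - 2*s + 2*s² (q(s) = -6 + 2*((s² - s) + 8) = -6 + 2*(8 + s² - s) = -6 + (16 - 2*s + 2*s²) = 10 - 2*s + 2*s²)
-(-143 + q(3))² = -(-143 + (10 - 2*3 + 2*3²))² = -(-143 + (10 - 6 + 2*9))² = -(-143 + (10 - 6 + 18))² = -(-143 + 22)² = -1*(-121)² = -1*14641 = -14641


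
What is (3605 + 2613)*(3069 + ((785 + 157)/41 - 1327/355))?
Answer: 279494734964/14555 ≈ 1.9203e+7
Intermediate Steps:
(3605 + 2613)*(3069 + ((785 + 157)/41 - 1327/355)) = 6218*(3069 + (942*(1/41) - 1327*1/355)) = 6218*(3069 + (942/41 - 1327/355)) = 6218*(3069 + 280003/14555) = 6218*(44949298/14555) = 279494734964/14555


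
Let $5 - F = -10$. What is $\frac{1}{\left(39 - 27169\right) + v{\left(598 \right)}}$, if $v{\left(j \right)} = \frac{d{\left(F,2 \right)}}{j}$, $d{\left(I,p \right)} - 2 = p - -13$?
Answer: $- \frac{598}{16223723} \approx -3.686 \cdot 10^{-5}$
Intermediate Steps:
$F = 15$ ($F = 5 - -10 = 5 + 10 = 15$)
$d{\left(I,p \right)} = 15 + p$ ($d{\left(I,p \right)} = 2 + \left(p - -13\right) = 2 + \left(p + 13\right) = 2 + \left(13 + p\right) = 15 + p$)
$v{\left(j \right)} = \frac{17}{j}$ ($v{\left(j \right)} = \frac{15 + 2}{j} = \frac{17}{j}$)
$\frac{1}{\left(39 - 27169\right) + v{\left(598 \right)}} = \frac{1}{\left(39 - 27169\right) + \frac{17}{598}} = \frac{1}{\left(39 - 27169\right) + 17 \cdot \frac{1}{598}} = \frac{1}{-27130 + \frac{17}{598}} = \frac{1}{- \frac{16223723}{598}} = - \frac{598}{16223723}$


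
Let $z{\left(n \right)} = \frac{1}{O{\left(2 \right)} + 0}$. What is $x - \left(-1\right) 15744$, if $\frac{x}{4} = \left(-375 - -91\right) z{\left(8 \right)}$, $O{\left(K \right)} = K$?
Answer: $15176$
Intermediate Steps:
$z{\left(n \right)} = \frac{1}{2}$ ($z{\left(n \right)} = \frac{1}{2 + 0} = \frac{1}{2}$)
$x = -568$ ($x = 4 \left(-375 - -91\right) \frac{1}{2} = 4 \left(-375 + 91\right) \frac{1}{2} = 4 \left(\left(-284\right) \frac{1}{2}\right) = 4 \left(-142\right) = -568$)
$x - \left(-1\right) 15744 = -568 - \left(-1\right) 15744 = -568 - -15744 = -568 + 15744 = 15176$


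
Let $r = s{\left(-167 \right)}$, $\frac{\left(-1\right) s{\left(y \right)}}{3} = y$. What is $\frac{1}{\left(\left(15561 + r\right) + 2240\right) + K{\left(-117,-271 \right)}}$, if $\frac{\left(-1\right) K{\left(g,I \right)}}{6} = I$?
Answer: $\frac{1}{19928} \approx 5.0181 \cdot 10^{-5}$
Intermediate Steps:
$s{\left(y \right)} = - 3 y$
$K{\left(g,I \right)} = - 6 I$
$r = 501$ ($r = \left(-3\right) \left(-167\right) = 501$)
$\frac{1}{\left(\left(15561 + r\right) + 2240\right) + K{\left(-117,-271 \right)}} = \frac{1}{\left(\left(15561 + 501\right) + 2240\right) - -1626} = \frac{1}{\left(16062 + 2240\right) + 1626} = \frac{1}{18302 + 1626} = \frac{1}{19928}$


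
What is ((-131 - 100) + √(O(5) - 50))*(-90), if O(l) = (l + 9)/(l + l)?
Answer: 20790 - 162*I*√15 ≈ 20790.0 - 627.42*I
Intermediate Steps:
O(l) = (9 + l)/(2*l) (O(l) = (9 + l)/((2*l)) = (9 + l)*(1/(2*l)) = (9 + l)/(2*l))
((-131 - 100) + √(O(5) - 50))*(-90) = ((-131 - 100) + √((½)*(9 + 5)/5 - 50))*(-90) = (-231 + √((½)*(⅕)*14 - 50))*(-90) = (-231 + √(7/5 - 50))*(-90) = (-231 + √(-243/5))*(-90) = (-231 + 9*I*√15/5)*(-90) = 20790 - 162*I*√15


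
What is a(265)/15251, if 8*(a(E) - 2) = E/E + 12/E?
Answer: 4517/32332120 ≈ 0.00013971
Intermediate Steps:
a(E) = 17/8 + 3/(2*E) (a(E) = 2 + (E/E + 12/E)/8 = 2 + (1 + 12/E)/8 = 2 + (⅛ + 3/(2*E)) = 17/8 + 3/(2*E))
a(265)/15251 = ((⅛)*(12 + 17*265)/265)/15251 = ((⅛)*(1/265)*(12 + 4505))*(1/15251) = ((⅛)*(1/265)*4517)*(1/15251) = (4517/2120)*(1/15251) = 4517/32332120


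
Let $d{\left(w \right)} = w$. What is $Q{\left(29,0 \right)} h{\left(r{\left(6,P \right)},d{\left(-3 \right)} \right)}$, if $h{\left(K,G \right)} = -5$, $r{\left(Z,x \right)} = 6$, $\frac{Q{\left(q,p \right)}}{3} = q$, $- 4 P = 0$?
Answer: $-435$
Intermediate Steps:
$P = 0$ ($P = \left(- \frac{1}{4}\right) 0 = 0$)
$Q{\left(q,p \right)} = 3 q$
$Q{\left(29,0 \right)} h{\left(r{\left(6,P \right)},d{\left(-3 \right)} \right)} = 3 \cdot 29 \left(-5\right) = 87 \left(-5\right) = -435$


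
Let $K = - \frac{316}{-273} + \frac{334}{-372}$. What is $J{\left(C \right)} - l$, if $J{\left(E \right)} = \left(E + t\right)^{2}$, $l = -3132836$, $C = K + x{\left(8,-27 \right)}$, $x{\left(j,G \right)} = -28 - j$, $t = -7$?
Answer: $\frac{99783098318985}{31832164} \approx 3.1347 \cdot 10^{6}$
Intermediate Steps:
$K = \frac{1465}{5642}$ ($K = \left(-316\right) \left(- \frac{1}{273}\right) + 334 \left(- \frac{1}{372}\right) = \frac{316}{273} - \frac{167}{186} = \frac{1465}{5642} \approx 0.25966$)
$C = - \frac{201647}{5642}$ ($C = \frac{1465}{5642} - 36 = - \frac{201647}{5642} \approx -35.74$)
$J{\left(E \right)} = \left(-7 + E\right)^{2}$ ($J{\left(E \right)} = \left(E - 7\right)^{2} = \left(-7 + E\right)^{2}$)
$J{\left(C \right)} - l = \left(-7 - \frac{201647}{5642}\right)^{2} - -3132836 = \left(- \frac{241141}{5642}\right)^{2} + 3132836 = \frac{58148981881}{31832164} + 3132836 = \frac{99783098318985}{31832164}$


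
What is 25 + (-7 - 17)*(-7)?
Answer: 193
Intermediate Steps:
25 + (-7 - 17)*(-7) = 25 - 24*(-7) = 25 + 168 = 193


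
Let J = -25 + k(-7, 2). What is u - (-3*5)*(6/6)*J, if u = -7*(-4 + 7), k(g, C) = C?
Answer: -366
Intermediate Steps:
J = -23 (J = -25 + 2 = -23)
u = -21 (u = -7*3 = -21)
u - (-3*5)*(6/6)*J = -21 - (-3*5)*(6/6)*(-23) = -21 - (-90/6)*(-23) = -21 - (-15*1)*(-23) = -21 - (-15)*(-23) = -21 - 1*345 = -21 - 345 = -366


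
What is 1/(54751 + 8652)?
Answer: 1/63403 ≈ 1.5772e-5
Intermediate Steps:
1/(54751 + 8652) = 1/63403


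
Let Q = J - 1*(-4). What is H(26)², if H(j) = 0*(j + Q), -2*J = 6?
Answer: 0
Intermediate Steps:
J = -3 (J = -½*6 = -3)
Q = 1 (Q = -3 - 1*(-4) = -3 + 4 = 1)
H(j) = 0 (H(j) = 0*(j + 1) = 0*(1 + j) = 0)
H(26)² = 0² = 0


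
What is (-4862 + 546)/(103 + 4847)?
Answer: -2158/2475 ≈ -0.87192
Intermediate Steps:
(-4862 + 546)/(103 + 4847) = -4316/4950 = -4316*1/4950 = -2158/2475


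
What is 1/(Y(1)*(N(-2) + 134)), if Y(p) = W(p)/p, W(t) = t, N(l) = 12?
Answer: 1/146 ≈ 0.0068493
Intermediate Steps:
Y(p) = 1 (Y(p) = p/p = 1)
1/(Y(1)*(N(-2) + 134)) = 1/(1*(12 + 134)) = 1/(1*146) = 1/146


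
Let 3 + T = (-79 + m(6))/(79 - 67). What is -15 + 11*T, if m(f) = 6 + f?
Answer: -1313/12 ≈ -109.42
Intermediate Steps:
T = -103/12 (T = -3 + (-79 + (6 + 6))/(79 - 67) = -3 + (-79 + 12)/12 = -3 - 67*1/12 = -3 - 67/12 = -103/12 ≈ -8.5833)
-15 + 11*T = -15 + 11*(-103/12) = -15 - 1133/12 = -1313/12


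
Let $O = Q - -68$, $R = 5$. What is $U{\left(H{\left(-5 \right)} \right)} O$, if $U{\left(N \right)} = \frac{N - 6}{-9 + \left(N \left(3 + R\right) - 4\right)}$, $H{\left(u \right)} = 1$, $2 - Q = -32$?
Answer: $102$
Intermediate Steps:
$Q = 34$ ($Q = 2 - -32 = 2 + 32 = 34$)
$O = 102$ ($O = 34 - -68 = 34 + 68 = 102$)
$U{\left(N \right)} = \frac{-6 + N}{-13 + 8 N}$ ($U{\left(N \right)} = \frac{N - 6}{-9 + \left(N \left(3 + 5\right) - 4\right)} = \frac{-6 + N}{-9 + \left(N 8 - 4\right)} = \frac{-6 + N}{-9 + \left(8 N - 4\right)} = \frac{-6 + N}{-9 + \left(-4 + 8 N\right)} = \frac{-6 + N}{-13 + 8 N}$)
$U{\left(H{\left(-5 \right)} \right)} O = \frac{-6 + 1}{-13 + 8 \cdot 1} \cdot 102 = \frac{1}{-13 + 8} \left(-5\right) 102 = \frac{1}{-5} \left(-5\right) 102 = \left(- \frac{1}{5}\right) \left(-5\right) 102 = 1 \cdot 102 = 102$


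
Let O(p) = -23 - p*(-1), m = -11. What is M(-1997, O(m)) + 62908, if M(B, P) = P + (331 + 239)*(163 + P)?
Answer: 136404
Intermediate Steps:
O(p) = -23 + p (O(p) = -23 - (-1)*p = -23 + p)
M(B, P) = 92910 + 571*P (M(B, P) = P + 570*(163 + P) = P + (92910 + 570*P) = 92910 + 571*P)
M(-1997, O(m)) + 62908 = (92910 + 571*(-23 - 11)) + 62908 = (92910 + 571*(-34)) + 62908 = (92910 - 19414) + 62908 = 73496 + 62908 = 136404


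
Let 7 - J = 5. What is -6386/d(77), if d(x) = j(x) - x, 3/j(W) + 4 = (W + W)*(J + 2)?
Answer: 1302744/15707 ≈ 82.940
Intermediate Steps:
J = 2 (J = 7 - 1*5 = 7 - 5 = 2)
j(W) = 3/(-4 + 8*W) (j(W) = 3/(-4 + (W + W)*(2 + 2)) = 3/(-4 + (2*W)*4) = 3/(-4 + 8*W))
d(x) = -x + 3/(4*(-1 + 2*x)) (d(x) = 3/(4*(-1 + 2*x)) - x = -x + 3/(4*(-1 + 2*x)))
-6386/d(77) = -6386/(-1*77 + 3/(2*(-2 + 4*77))) = -6386/(-77 + 3/(2*(-2 + 308))) = -6386/(-77 + (3/2)/306) = -6386/(-77 + (3/2)*(1/306)) = -6386/(-77 + 1/204) = -6386/(-15707/204) = -6386*(-204/15707) = 1302744/15707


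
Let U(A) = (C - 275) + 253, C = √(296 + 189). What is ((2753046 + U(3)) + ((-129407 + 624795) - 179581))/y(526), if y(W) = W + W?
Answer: 3068831/1052 + √485/1052 ≈ 2917.2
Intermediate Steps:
y(W) = 2*W
C = √485 ≈ 22.023
U(A) = -22 + √485 (U(A) = (√485 - 275) + 253 = (-275 + √485) + 253 = -22 + √485)
((2753046 + U(3)) + ((-129407 + 624795) - 179581))/y(526) = ((2753046 + (-22 + √485)) + ((-129407 + 624795) - 179581))/((2*526)) = ((2753024 + √485) + (495388 - 179581))/1052 = ((2753024 + √485) + 315807)*(1/1052) = (3068831 + √485)*(1/1052) = 3068831/1052 + √485/1052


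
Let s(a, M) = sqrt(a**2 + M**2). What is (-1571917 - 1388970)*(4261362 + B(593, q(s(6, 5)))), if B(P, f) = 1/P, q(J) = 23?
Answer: -7482124932380629/593 ≈ -1.2617e+13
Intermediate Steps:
s(a, M) = sqrt(M**2 + a**2)
(-1571917 - 1388970)*(4261362 + B(593, q(s(6, 5)))) = (-1571917 - 1388970)*(4261362 + 1/593) = -2960887*(4261362 + 1/593) = -2960887*2526987667/593 = -7482124932380629/593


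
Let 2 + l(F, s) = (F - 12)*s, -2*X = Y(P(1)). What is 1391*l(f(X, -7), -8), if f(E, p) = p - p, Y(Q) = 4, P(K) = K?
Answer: 130754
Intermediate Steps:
X = -2 (X = -½*4 = -2)
f(E, p) = 0
l(F, s) = -2 + s*(-12 + F) (l(F, s) = -2 + (F - 12)*s = -2 + (-12 + F)*s = -2 + s*(-12 + F))
1391*l(f(X, -7), -8) = 1391*(-2 - 12*(-8) + 0*(-8)) = 1391*(-2 + 96 + 0) = 1391*94 = 130754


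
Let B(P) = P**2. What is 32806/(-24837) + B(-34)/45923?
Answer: -1477838366/1140589551 ≈ -1.2957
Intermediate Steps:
32806/(-24837) + B(-34)/45923 = 32806/(-24837) + (-34)**2/45923 = 32806*(-1/24837) + 1156*(1/45923) = -32806/24837 + 1156/45923 = -1477838366/1140589551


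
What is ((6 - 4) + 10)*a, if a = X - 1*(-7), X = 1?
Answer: 96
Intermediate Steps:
a = 8 (a = 1 - 1*(-7) = 1 + 7 = 8)
((6 - 4) + 10)*a = ((6 - 4) + 10)*8 = (2 + 10)*8 = 12*8 = 96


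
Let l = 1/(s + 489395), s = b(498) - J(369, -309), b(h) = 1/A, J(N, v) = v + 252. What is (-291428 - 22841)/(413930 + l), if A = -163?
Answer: -25072592951575/33023614802913 ≈ -0.75923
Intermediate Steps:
J(N, v) = 252 + v
b(h) = -1/163 (b(h) = 1/(-163) = -1/163)
s = 9290/163 (s = -1/163 - (252 - 309) = -1/163 - 1*(-57) = -1/163 + 57 = 9290/163 ≈ 56.994)
l = 163/79780675 (l = 1/(9290/163 + 489395) = 1/(79780675/163) = 163/79780675 ≈ 2.0431e-6)
(-291428 - 22841)/(413930 + l) = (-291428 - 22841)/(413930 + 163/79780675) = -314269/33023614802913/79780675 = -314269*79780675/33023614802913 = -25072592951575/33023614802913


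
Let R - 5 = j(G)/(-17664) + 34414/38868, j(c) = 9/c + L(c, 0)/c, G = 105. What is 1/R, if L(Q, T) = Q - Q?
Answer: 2002479360/11785396363 ≈ 0.16991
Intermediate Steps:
L(Q, T) = 0
j(c) = 9/c (j(c) = 9/c + 0/c = 9/c + 0 = 9/c)
R = 11785396363/2002479360 (R = 5 + ((9/105)/(-17664) + 34414/38868) = 5 + ((9*(1/105))*(-1/17664) + 34414*(1/38868)) = 5 + ((3/35)*(-1/17664) + 17207/19434) = 5 + (-1/206080 + 17207/19434) = 5 + 1772999563/2002479360 = 11785396363/2002479360 ≈ 5.8854)
1/R = 1/(11785396363/2002479360) = 2002479360/11785396363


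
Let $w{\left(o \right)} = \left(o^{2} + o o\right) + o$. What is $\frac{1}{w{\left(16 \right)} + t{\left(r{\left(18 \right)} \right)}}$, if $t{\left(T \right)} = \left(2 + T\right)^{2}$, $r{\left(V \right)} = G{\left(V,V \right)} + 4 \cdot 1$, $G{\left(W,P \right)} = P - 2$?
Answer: $\frac{1}{1012} \approx 0.00098814$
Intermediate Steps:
$G{\left(W,P \right)} = -2 + P$
$r{\left(V \right)} = 2 + V$ ($r{\left(V \right)} = \left(-2 + V\right) + 4 \cdot 1 = \left(-2 + V\right) + 4 = 2 + V$)
$w{\left(o \right)} = o + 2 o^{2}$ ($w{\left(o \right)} = \left(o^{2} + o^{2}\right) + o = 2 o^{2} + o = o + 2 o^{2}$)
$\frac{1}{w{\left(16 \right)} + t{\left(r{\left(18 \right)} \right)}} = \frac{1}{16 \left(1 + 2 \cdot 16\right) + \left(2 + \left(2 + 18\right)\right)^{2}} = \frac{1}{16 \left(1 + 32\right) + \left(2 + 20\right)^{2}} = \frac{1}{16 \cdot 33 + 22^{2}} = \frac{1}{528 + 484} = \frac{1}{1012}$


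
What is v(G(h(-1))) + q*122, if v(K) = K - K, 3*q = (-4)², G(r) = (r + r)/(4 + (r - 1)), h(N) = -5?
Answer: 1952/3 ≈ 650.67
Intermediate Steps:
G(r) = 2*r/(3 + r) (G(r) = (2*r)/(4 + (-1 + r)) = (2*r)/(3 + r) = 2*r/(3 + r))
q = 16/3 (q = (⅓)*(-4)² = (⅓)*16 = 16/3 ≈ 5.3333)
v(K) = 0
v(G(h(-1))) + q*122 = 0 + (16/3)*122 = 0 + 1952/3 = 1952/3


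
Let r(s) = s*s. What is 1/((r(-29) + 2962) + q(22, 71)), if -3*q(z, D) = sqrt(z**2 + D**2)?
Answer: 34227/130159756 + 15*sqrt(221)/130159756 ≈ 0.00026467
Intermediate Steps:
r(s) = s**2
q(z, D) = -sqrt(D**2 + z**2)/3 (q(z, D) = -sqrt(z**2 + D**2)/3 = -sqrt(D**2 + z**2)/3)
1/((r(-29) + 2962) + q(22, 71)) = 1/(((-29)**2 + 2962) - sqrt(71**2 + 22**2)/3) = 1/((841 + 2962) - sqrt(5041 + 484)/3) = 1/(3803 - 5*sqrt(221)/3)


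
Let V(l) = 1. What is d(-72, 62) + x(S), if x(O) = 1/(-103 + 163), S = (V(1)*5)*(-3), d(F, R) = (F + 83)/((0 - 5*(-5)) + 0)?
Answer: 137/300 ≈ 0.45667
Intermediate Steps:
d(F, R) = 83/25 + F/25 (d(F, R) = (83 + F)/((0 + 25) + 0) = (83 + F)/(25 + 0) = (83 + F)/25 = (83 + F)*(1/25) = 83/25 + F/25)
S = -15 (S = (1*5)*(-3) = 5*(-3) = -15)
x(O) = 1/60
d(-72, 62) + x(S) = (83/25 + (1/25)*(-72)) + 1/60 = (83/25 - 72/25) + 1/60 = 11/25 + 1/60 = 137/300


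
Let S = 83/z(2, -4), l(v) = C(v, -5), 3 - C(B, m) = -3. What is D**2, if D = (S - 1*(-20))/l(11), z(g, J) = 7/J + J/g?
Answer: 256/2025 ≈ 0.12642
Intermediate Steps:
C(B, m) = 6 (C(B, m) = 3 - 1*(-3) = 3 + 3 = 6)
l(v) = 6
S = -332/15 (S = 83/(7/(-4) - 4/2) = 83/(7*(-1/4) - 4*1/2) = 83/(-7/4 - 2) = 83/(-15/4) = 83*(-4/15) = -332/15 ≈ -22.133)
D = -16/45 (D = (-332/15 - 1*(-20))/6 = (-332/15 + 20)*(1/6) = -32/15*1/6 = -16/45 ≈ -0.35556)
D**2 = (-16/45)**2 = 256/2025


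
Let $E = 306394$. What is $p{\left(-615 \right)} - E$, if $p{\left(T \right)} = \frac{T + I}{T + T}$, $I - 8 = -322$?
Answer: $- \frac{376863691}{1230} \approx -3.0639 \cdot 10^{5}$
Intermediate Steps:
$I = -314$ ($I = 8 - 322 = -314$)
$p{\left(T \right)} = \frac{-314 + T}{2 T}$ ($p{\left(T \right)} = \frac{T - 314}{T + T} = \frac{-314 + T}{2 T}$)
$p{\left(-615 \right)} - E = \frac{-314 - 615}{2 \left(-615\right)} - 306394 = \frac{1}{2} \left(- \frac{1}{615}\right) \left(-929\right) - 306394 = \frac{929}{1230} - 306394 = - \frac{376863691}{1230}$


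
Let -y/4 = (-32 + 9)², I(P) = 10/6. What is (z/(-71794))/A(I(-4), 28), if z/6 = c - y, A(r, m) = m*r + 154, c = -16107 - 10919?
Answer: 112095/10804997 ≈ 0.010374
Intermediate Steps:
I(P) = 5/3 (I(P) = 10*(⅙) = 5/3)
c = -27026
y = -2116 (y = -4*(-32 + 9)² = -4*(-23)² = -4*529 = -2116)
A(r, m) = 154 + m*r
z = -149460 (z = 6*(-27026 - 1*(-2116)) = 6*(-27026 + 2116) = 6*(-24910) = -149460)
(z/(-71794))/A(I(-4), 28) = (-149460/(-71794))/(154 + 28*(5/3)) = (-149460*(-1/71794))/(154 + 140/3) = 74730/(35897*(602/3)) = (74730/35897)*(3/602) = 112095/10804997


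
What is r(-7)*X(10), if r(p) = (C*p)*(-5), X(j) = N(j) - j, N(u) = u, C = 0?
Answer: 0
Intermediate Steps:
X(j) = 0 (X(j) = j - j = 0)
r(p) = 0 (r(p) = (0*p)*(-5) = 0*(-5) = 0)
r(-7)*X(10) = 0*0 = 0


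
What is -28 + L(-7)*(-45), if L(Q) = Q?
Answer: 287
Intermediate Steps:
-28 + L(-7)*(-45) = -28 - 7*(-45) = -28 + 315 = 287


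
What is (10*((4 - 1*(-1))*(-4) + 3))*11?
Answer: -1870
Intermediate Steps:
(10*((4 - 1*(-1))*(-4) + 3))*11 = (10*((4 + 1)*(-4) + 3))*11 = (10*(5*(-4) + 3))*11 = (10*(-20 + 3))*11 = (10*(-17))*11 = -170*11 = -1870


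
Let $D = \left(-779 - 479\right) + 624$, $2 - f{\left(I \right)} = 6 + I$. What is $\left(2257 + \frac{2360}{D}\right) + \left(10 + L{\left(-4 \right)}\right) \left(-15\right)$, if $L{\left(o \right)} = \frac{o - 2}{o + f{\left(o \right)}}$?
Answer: $\frac{1319213}{634} \approx 2080.8$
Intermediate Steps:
$f{\left(I \right)} = -4 - I$ ($f{\left(I \right)} = 2 - \left(6 + I\right) = -4 - I$)
$L{\left(o \right)} = \frac{1}{2} - \frac{o}{4}$ ($L{\left(o \right)} = \frac{o - 2}{o - \left(4 + o\right)} = \frac{-2 + o}{-4} = \left(-2 + o\right) \left(- \frac{1}{4}\right) = \frac{1}{2} - \frac{o}{4}$)
$D = -634$ ($D = -1258 + 624 = -634$)
$\left(2257 + \frac{2360}{D}\right) + \left(10 + L{\left(-4 \right)}\right) \left(-15\right) = \left(2257 + \frac{2360}{-634}\right) + \left(10 + \left(\frac{1}{2} - -1\right)\right) \left(-15\right) = \left(2257 + 2360 \left(- \frac{1}{634}\right)\right) + \left(10 + \left(\frac{1}{2} + 1\right)\right) \left(-15\right) = \left(2257 - \frac{1180}{317}\right) + \left(10 + \frac{3}{2}\right) \left(-15\right) = \frac{714289}{317} + \frac{23}{2} \left(-15\right) = \frac{714289}{317} - \frac{345}{2} = \frac{1319213}{634}$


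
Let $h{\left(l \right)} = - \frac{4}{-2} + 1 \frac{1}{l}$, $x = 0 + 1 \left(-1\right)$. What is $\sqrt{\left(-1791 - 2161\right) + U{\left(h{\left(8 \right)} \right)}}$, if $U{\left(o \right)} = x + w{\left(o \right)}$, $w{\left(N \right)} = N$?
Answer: $\frac{i \sqrt{63214}}{4} \approx 62.856 i$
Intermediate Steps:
$x = -1$ ($x = 0 - 1 = -1$)
$h{\left(l \right)} = 2 + \frac{1}{l}$ ($h{\left(l \right)} = \left(-4\right) \left(- \frac{1}{2}\right) + \frac{1}{l} = 2 + \frac{1}{l}$)
$U{\left(o \right)} = -1 + o$
$\sqrt{\left(-1791 - 2161\right) + U{\left(h{\left(8 \right)} \right)}} = \sqrt{\left(-1791 - 2161\right) + \left(-1 + \left(2 + \frac{1}{8}\right)\right)} = \sqrt{-3952 + \left(-1 + \frac{17}{8}\right)} = \sqrt{-3952 + \frac{9}{8}} = \sqrt{- \frac{31607}{8}} = \frac{i \sqrt{63214}}{4}$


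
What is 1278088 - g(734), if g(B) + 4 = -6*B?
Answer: 1282496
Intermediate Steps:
g(B) = -4 - 6*B
1278088 - g(734) = 1278088 - (-4 - 6*734) = 1278088 - (-4 - 4404) = 1278088 - 1*(-4408) = 1278088 + 4408 = 1282496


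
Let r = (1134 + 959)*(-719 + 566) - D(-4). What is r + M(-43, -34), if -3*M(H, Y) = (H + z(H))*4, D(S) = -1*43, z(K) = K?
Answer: -960214/3 ≈ -3.2007e+5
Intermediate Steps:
D(S) = -43
M(H, Y) = -8*H/3 (M(H, Y) = -(H + H)*4/3 = -2*H*4/3 = -8*H/3)
r = -320186 (r = (1134 + 959)*(-719 + 566) - 1*(-43) = 2093*(-153) + 43 = -320229 + 43 = -320186)
r + M(-43, -34) = -320186 - 8/3*(-43) = -320186 + 344/3 = -960214/3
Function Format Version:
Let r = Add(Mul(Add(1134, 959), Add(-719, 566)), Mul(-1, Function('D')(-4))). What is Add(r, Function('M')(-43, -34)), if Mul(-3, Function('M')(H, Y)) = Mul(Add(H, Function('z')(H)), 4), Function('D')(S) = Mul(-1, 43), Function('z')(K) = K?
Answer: Rational(-960214, 3) ≈ -3.2007e+5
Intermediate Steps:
Function('D')(S) = -43
Function('M')(H, Y) = Mul(Rational(-8, 3), H) (Function('M')(H, Y) = Mul(Rational(-1, 3), Mul(Add(H, H), 4)) = Mul(Rational(-1, 3), Mul(Mul(2, H), 4)) = Mul(Rational(-1, 3), Mul(8, H)) = Mul(Rational(-8, 3), H))
r = -320186 (r = Add(Mul(Add(1134, 959), Add(-719, 566)), Mul(-1, -43)) = Add(Mul(2093, -153), 43) = Add(-320229, 43) = -320186)
Add(r, Function('M')(-43, -34)) = Add(-320186, Mul(Rational(-8, 3), -43)) = Add(-320186, Rational(344, 3)) = Rational(-960214, 3)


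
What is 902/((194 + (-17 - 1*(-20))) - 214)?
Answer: -902/17 ≈ -53.059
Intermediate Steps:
902/((194 + (-17 - 1*(-20))) - 214) = 902/((194 + (-17 + 20)) - 214) = 902/((194 + 3) - 214) = 902/(197 - 214) = 902/(-17) = 902*(-1/17) = -902/17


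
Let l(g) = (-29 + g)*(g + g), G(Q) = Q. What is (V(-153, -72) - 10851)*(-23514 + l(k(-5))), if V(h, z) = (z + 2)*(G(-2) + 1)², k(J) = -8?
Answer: 250331162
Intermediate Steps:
V(h, z) = 2 + z (V(h, z) = (z + 2)*(-2 + 1)² = (2 + z)*(-1)² = (2 + z)*1 = 2 + z)
l(g) = 2*g*(-29 + g) (l(g) = (-29 + g)*(2*g) = 2*g*(-29 + g))
(V(-153, -72) - 10851)*(-23514 + l(k(-5))) = ((2 - 72) - 10851)*(-23514 + 2*(-8)*(-29 - 8)) = (-70 - 10851)*(-23514 + 2*(-8)*(-37)) = -10921*(-23514 + 592) = -10921*(-22922) = 250331162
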